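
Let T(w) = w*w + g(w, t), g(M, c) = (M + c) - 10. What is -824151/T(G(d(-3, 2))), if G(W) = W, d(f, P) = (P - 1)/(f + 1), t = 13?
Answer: -3296604/11 ≈ -2.9969e+5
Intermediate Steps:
d(f, P) = (-1 + P)/(1 + f)
g(M, c) = -10 + M + c
T(w) = 3 + w + w**2 (T(w) = w*w + (-10 + w + 13) = w**2 + (3 + w) = 3 + w + w**2)
-824151/T(G(d(-3, 2))) = -824151/(3 + (-1 + 2)/(1 - 3) + ((-1 + 2)/(1 - 3))**2) = -824151/(3 + 1/(-2) + (1/(-2))**2) = -824151/(3 - 1/2*1 + (-1/2*1)**2) = -824151/(3 - 1/2 + (-1/2)**2) = -824151/(3 - 1/2 + 1/4) = -824151/11/4 = -824151*4/11 = -3296604/11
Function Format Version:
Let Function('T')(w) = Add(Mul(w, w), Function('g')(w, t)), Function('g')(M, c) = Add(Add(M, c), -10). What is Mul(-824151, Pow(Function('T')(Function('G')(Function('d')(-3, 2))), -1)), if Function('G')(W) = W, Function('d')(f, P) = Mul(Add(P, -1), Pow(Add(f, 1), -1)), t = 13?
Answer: Rational(-3296604, 11) ≈ -2.9969e+5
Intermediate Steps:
Function('d')(f, P) = Mul(Pow(Add(1, f), -1), Add(-1, P)) (Function('d')(f, P) = Mul(Add(-1, P), Pow(Add(1, f), -1)) = Mul(Pow(Add(1, f), -1), Add(-1, P)))
Function('g')(M, c) = Add(-10, M, c)
Function('T')(w) = Add(3, w, Pow(w, 2)) (Function('T')(w) = Add(Mul(w, w), Add(-10, w, 13)) = Add(Pow(w, 2), Add(3, w)) = Add(3, w, Pow(w, 2)))
Mul(-824151, Pow(Function('T')(Function('G')(Function('d')(-3, 2))), -1)) = Mul(-824151, Pow(Add(3, Mul(Pow(Add(1, -3), -1), Add(-1, 2)), Pow(Mul(Pow(Add(1, -3), -1), Add(-1, 2)), 2)), -1)) = Mul(-824151, Pow(Add(3, Mul(Pow(-2, -1), 1), Pow(Mul(Pow(-2, -1), 1), 2)), -1)) = Mul(-824151, Pow(Add(3, Mul(Rational(-1, 2), 1), Pow(Mul(Rational(-1, 2), 1), 2)), -1)) = Mul(-824151, Pow(Add(3, Rational(-1, 2), Pow(Rational(-1, 2), 2)), -1)) = Mul(-824151, Pow(Add(3, Rational(-1, 2), Rational(1, 4)), -1)) = Mul(-824151, Pow(Rational(11, 4), -1)) = Mul(-824151, Rational(4, 11)) = Rational(-3296604, 11)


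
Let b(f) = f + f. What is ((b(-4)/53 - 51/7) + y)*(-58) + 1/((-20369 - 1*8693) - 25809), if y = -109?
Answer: 137478412193/20357141 ≈ 6753.3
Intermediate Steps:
b(f) = 2*f
((b(-4)/53 - 51/7) + y)*(-58) + 1/((-20369 - 1*8693) - 25809) = (((2*(-4))/53 - 51/7) - 109)*(-58) + 1/((-20369 - 1*8693) - 25809) = ((-8*1/53 - 51*⅐) - 109)*(-58) + 1/((-20369 - 8693) - 25809) = ((-8/53 - 51/7) - 109)*(-58) + 1/(-29062 - 25809) = (-2759/371 - 109)*(-58) + 1/(-54871) = -43198/371*(-58) - 1/54871 = 2505484/371 - 1/54871 = 137478412193/20357141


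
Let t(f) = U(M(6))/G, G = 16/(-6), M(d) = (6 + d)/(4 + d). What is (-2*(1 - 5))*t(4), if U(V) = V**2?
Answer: -108/25 ≈ -4.3200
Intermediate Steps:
M(d) = (6 + d)/(4 + d)
G = -8/3 (G = 16*(-1/6) = -8/3 ≈ -2.6667)
t(f) = -27/50 (t(f) = ((6 + 6)/(4 + 6))**2/(-8/3) = (12/10)**2*(-3/8) = ((1/10)*12)**2*(-3/8) = (6/5)**2*(-3/8) = (36/25)*(-3/8) = -27/50)
(-2*(1 - 5))*t(4) = -2*(1 - 5)*(-27/50) = -2*(-4)*(-27/50) = 8*(-27/50) = -108/25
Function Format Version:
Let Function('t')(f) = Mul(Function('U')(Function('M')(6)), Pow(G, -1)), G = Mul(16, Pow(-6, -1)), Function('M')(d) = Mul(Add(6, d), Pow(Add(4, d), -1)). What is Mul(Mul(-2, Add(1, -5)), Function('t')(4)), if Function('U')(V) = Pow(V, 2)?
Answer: Rational(-108, 25) ≈ -4.3200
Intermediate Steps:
Function('M')(d) = Mul(Pow(Add(4, d), -1), Add(6, d))
G = Rational(-8, 3) (G = Mul(16, Rational(-1, 6)) = Rational(-8, 3) ≈ -2.6667)
Function('t')(f) = Rational(-27, 50) (Function('t')(f) = Mul(Pow(Mul(Pow(Add(4, 6), -1), Add(6, 6)), 2), Pow(Rational(-8, 3), -1)) = Mul(Pow(Mul(Pow(10, -1), 12), 2), Rational(-3, 8)) = Mul(Pow(Mul(Rational(1, 10), 12), 2), Rational(-3, 8)) = Mul(Pow(Rational(6, 5), 2), Rational(-3, 8)) = Mul(Rational(36, 25), Rational(-3, 8)) = Rational(-27, 50))
Mul(Mul(-2, Add(1, -5)), Function('t')(4)) = Mul(Mul(-2, Add(1, -5)), Rational(-27, 50)) = Mul(Mul(-2, -4), Rational(-27, 50)) = Mul(8, Rational(-27, 50)) = Rational(-108, 25)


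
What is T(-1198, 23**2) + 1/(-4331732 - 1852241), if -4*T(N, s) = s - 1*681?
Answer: 234990973/6183973 ≈ 38.000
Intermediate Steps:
T(N, s) = 681/4 - s/4 (T(N, s) = -(s - 1*681)/4 = -(s - 681)/4 = -(-681 + s)/4 = 681/4 - s/4)
T(-1198, 23**2) + 1/(-4331732 - 1852241) = (681/4 - 1/4*23**2) + 1/(-4331732 - 1852241) = (681/4 - 1/4*529) + 1/(-6183973) = (681/4 - 529/4) - 1/6183973 = 38 - 1/6183973 = 234990973/6183973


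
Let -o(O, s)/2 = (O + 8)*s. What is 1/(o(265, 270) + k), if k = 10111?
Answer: -1/137309 ≈ -7.2828e-6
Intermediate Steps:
o(O, s) = -2*s*(8 + O) (o(O, s) = -2*(O + 8)*s = -2*(8 + O)*s = -2*s*(8 + O))
1/(o(265, 270) + k) = 1/(-2*270*(8 + 265) + 10111) = 1/(-2*270*273 + 10111) = 1/(-147420 + 10111) = 1/(-137309) = -1/137309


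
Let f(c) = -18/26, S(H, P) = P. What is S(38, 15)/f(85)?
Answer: -65/3 ≈ -21.667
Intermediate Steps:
f(c) = -9/13 (f(c) = -18*1/26 = -9/13)
S(38, 15)/f(85) = 15/(-9/13) = 15*(-13/9) = -65/3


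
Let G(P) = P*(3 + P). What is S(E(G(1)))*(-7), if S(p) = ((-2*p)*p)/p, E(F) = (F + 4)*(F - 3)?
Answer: 112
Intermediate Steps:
E(F) = (-3 + F)*(4 + F) (E(F) = (4 + F)*(-3 + F) = (-3 + F)*(4 + F))
S(p) = -2*p (S(p) = (-2*p²)/p = -2*p)
S(E(G(1)))*(-7) = -2*(-12 + 1*(3 + 1) + (1*(3 + 1))²)*(-7) = -2*(-12 + 1*4 + (1*4)²)*(-7) = -2*(-12 + 4 + 4²)*(-7) = -2*(-12 + 4 + 16)*(-7) = -2*8*(-7) = -16*(-7) = 112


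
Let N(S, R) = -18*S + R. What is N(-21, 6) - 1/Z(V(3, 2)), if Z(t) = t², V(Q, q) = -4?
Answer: 6143/16 ≈ 383.94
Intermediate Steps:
N(S, R) = R - 18*S
N(-21, 6) - 1/Z(V(3, 2)) = (6 - 18*(-21)) - 1/((-4)²) = (6 + 378) - 1/16 = 384 - 1*1/16 = 384 - 1/16 = 6143/16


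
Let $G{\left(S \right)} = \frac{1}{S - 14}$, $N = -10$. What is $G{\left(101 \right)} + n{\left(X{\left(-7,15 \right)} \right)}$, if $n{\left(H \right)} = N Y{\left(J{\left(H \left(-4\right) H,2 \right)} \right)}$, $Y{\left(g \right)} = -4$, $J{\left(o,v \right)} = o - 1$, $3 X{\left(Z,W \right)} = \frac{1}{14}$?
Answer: $\frac{3481}{87} \approx 40.011$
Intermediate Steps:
$X{\left(Z,W \right)} = \frac{1}{42}$ ($X{\left(Z,W \right)} = \frac{1}{3 \cdot 14} = \frac{1}{3} \cdot \frac{1}{14} = \frac{1}{42}$)
$J{\left(o,v \right)} = -1 + o$
$G{\left(S \right)} = \frac{1}{-14 + S}$
$n{\left(H \right)} = 40$ ($n{\left(H \right)} = \left(-10\right) \left(-4\right) = 40$)
$G{\left(101 \right)} + n{\left(X{\left(-7,15 \right)} \right)} = \frac{1}{-14 + 101} + 40 = \frac{1}{87} + 40 = \frac{3481}{87}$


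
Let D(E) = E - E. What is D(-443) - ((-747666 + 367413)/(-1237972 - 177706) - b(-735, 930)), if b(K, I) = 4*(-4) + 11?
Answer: -7458643/1415678 ≈ -5.2686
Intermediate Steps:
D(E) = 0
b(K, I) = -5 (b(K, I) = -16 + 11 = -5)
D(-443) - ((-747666 + 367413)/(-1237972 - 177706) - b(-735, 930)) = 0 - ((-747666 + 367413)/(-1237972 - 177706) - 1*(-5)) = 0 - (-380253/(-1415678) + 5) = 0 - (-380253*(-1/1415678) + 5) = 0 - (380253/1415678 + 5) = 0 - 1*7458643/1415678 = 0 - 7458643/1415678 = -7458643/1415678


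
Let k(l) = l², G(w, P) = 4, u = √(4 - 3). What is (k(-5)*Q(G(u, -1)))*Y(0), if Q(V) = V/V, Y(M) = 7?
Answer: 175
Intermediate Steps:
u = 1 (u = √1 = 1)
Q(V) = 1
(k(-5)*Q(G(u, -1)))*Y(0) = ((-5)²*1)*7 = (25*1)*7 = 25*7 = 175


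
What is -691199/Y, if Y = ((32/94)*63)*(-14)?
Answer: 32486353/14112 ≈ 2302.0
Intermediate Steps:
Y = -14112/47 (Y = ((32*(1/94))*63)*(-14) = ((16/47)*63)*(-14) = (1008/47)*(-14) = -14112/47 ≈ -300.26)
-691199/Y = -691199/(-14112/47) = -691199*(-47/14112) = 32486353/14112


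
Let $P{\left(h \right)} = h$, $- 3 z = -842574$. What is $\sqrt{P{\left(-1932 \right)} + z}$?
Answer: $\sqrt{278926} \approx 528.13$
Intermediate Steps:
$z = 280858$ ($z = \left(- \frac{1}{3}\right) \left(-842574\right) = 280858$)
$\sqrt{P{\left(-1932 \right)} + z} = \sqrt{-1932 + 280858} = \sqrt{278926}$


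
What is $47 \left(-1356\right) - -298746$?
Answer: $235014$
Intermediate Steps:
$47 \left(-1356\right) - -298746 = -63732 + 298746 = 235014$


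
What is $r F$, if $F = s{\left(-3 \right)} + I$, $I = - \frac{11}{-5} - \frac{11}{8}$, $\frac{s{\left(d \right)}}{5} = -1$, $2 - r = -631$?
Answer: $- \frac{105711}{40} \approx -2642.8$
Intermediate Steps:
$r = 633$ ($r = 2 - -631 = 2 + 631 = 633$)
$s{\left(d \right)} = -5$ ($s{\left(d \right)} = 5 \left(-1\right) = -5$)
$I = \frac{33}{40}$ ($I = \left(-11\right) \left(- \frac{1}{5}\right) - \frac{11}{8} = \frac{11}{5} - \frac{11}{8} = \frac{33}{40} \approx 0.825$)
$F = - \frac{167}{40}$ ($F = -5 + \frac{33}{40} = - \frac{167}{40} \approx -4.175$)
$r F = 633 \left(- \frac{167}{40}\right) = - \frac{105711}{40}$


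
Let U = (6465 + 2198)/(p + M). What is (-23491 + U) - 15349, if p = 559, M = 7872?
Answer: -327451377/8431 ≈ -38839.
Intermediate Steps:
U = 8663/8431 (U = (6465 + 2198)/(559 + 7872) = 8663/8431 ≈ 1.0275)
(-23491 + U) - 15349 = (-23491 + 8663/8431) - 15349 = -198043958/8431 - 15349 = -327451377/8431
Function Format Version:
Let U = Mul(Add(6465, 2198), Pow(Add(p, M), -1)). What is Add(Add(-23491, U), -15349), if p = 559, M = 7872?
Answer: Rational(-327451377, 8431) ≈ -38839.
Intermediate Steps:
U = Rational(8663, 8431) (U = Mul(Add(6465, 2198), Pow(Add(559, 7872), -1)) = Mul(8663, Pow(8431, -1)) = Mul(8663, Rational(1, 8431)) = Rational(8663, 8431) ≈ 1.0275)
Add(Add(-23491, U), -15349) = Add(Add(-23491, Rational(8663, 8431)), -15349) = Add(Rational(-198043958, 8431), -15349) = Rational(-327451377, 8431)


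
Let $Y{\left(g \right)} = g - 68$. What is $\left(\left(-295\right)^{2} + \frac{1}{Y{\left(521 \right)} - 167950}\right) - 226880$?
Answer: $- \frac{23425292936}{167497} \approx -1.3986 \cdot 10^{5}$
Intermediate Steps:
$Y{\left(g \right)} = -68 + g$ ($Y{\left(g \right)} = g - 68 = -68 + g$)
$\left(\left(-295\right)^{2} + \frac{1}{Y{\left(521 \right)} - 167950}\right) - 226880 = \left(\left(-295\right)^{2} + \frac{1}{\left(-68 + 521\right) - 167950}\right) - 226880 = \left(87025 + \frac{1}{453 - 167950}\right) - 226880 = \left(87025 + \frac{1}{-167497}\right) - 226880 = \left(87025 - \frac{1}{167497}\right) - 226880 = \frac{14576426424}{167497} - 226880 = - \frac{23425292936}{167497}$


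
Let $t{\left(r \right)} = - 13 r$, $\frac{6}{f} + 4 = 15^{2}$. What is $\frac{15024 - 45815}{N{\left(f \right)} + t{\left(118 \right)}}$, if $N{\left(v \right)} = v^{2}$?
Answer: $\frac{1503863231}{74922058} \approx 20.072$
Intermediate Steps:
$f = \frac{6}{221}$ ($f = \frac{6}{-4 + 15^{2}} = \frac{6}{-4 + 225} = \frac{6}{221} \approx 0.027149$)
$\frac{15024 - 45815}{N{\left(f \right)} + t{\left(118 \right)}} = \frac{15024 - 45815}{\left(\frac{6}{221}\right)^{2} - 1534} = - \frac{30791}{\frac{36}{48841} - 1534} = - \frac{30791}{- \frac{74922058}{48841}} = \left(-30791\right) \left(- \frac{48841}{74922058}\right) = \frac{1503863231}{74922058}$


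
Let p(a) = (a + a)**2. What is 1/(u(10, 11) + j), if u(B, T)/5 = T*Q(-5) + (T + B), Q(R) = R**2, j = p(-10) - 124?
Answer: 1/1756 ≈ 0.00056948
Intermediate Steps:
p(a) = 4*a**2 (p(a) = (2*a)**2 = 4*a**2)
j = 276 (j = 4*(-10)**2 - 124 = 4*100 - 124 = 400 - 124 = 276)
u(B, T) = 5*B + 130*T (u(B, T) = 5*(T*(-5)**2 + (T + B)) = 5*(T*25 + (B + T)) = 5*(25*T + (B + T)) = 5*(B + 26*T) = 5*B + 130*T)
1/(u(10, 11) + j) = 1/((5*10 + 130*11) + 276) = 1/((50 + 1430) + 276) = 1/(1480 + 276) = 1/1756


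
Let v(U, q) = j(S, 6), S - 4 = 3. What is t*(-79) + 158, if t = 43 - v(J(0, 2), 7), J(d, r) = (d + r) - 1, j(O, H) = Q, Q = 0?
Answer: -3239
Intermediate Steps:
S = 7 (S = 4 + 3 = 7)
j(O, H) = 0
J(d, r) = -1 + d + r
v(U, q) = 0
t = 43 (t = 43 - 1*0 = 43 + 0 = 43)
t*(-79) + 158 = 43*(-79) + 158 = -3397 + 158 = -3239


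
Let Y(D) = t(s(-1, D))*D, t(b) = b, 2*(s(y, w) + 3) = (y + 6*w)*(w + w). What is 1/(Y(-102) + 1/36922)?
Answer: -36922/235464369011 ≈ -1.5681e-7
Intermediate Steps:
s(y, w) = -3 + w*(y + 6*w) (s(y, w) = -3 + ((y + 6*w)*(w + w))/2 = -3 + ((y + 6*w)*(2*w))/2 = -3 + (2*w*(y + 6*w))/2 = -3 + w*(y + 6*w))
Y(D) = D*(-3 - D + 6*D²) (Y(D) = (-3 + 6*D² + D*(-1))*D = (-3 + 6*D² - D)*D = (-3 - D + 6*D²)*D = D*(-3 - D + 6*D²))
1/(Y(-102) + 1/36922) = 1/(-102*(-3 - 1*(-102) + 6*(-102)²) + 1/36922) = 1/(-102*(-3 + 102 + 6*10404) + 1/36922) = 1/(-102*(-3 + 102 + 62424) + 1/36922) = 1/(-102*62523 + 1/36922) = 1/(-6377346 + 1/36922) = 1/(-235464369011/36922) = -36922/235464369011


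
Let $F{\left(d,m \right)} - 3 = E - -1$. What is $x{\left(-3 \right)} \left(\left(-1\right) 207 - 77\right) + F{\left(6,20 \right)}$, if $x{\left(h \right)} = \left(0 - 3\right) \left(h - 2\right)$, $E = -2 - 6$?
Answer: $-4264$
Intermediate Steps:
$E = -8$ ($E = -2 - 6 = -8$)
$F{\left(d,m \right)} = -4$ ($F{\left(d,m \right)} = 3 - 7 = -4$)
$x{\left(h \right)} = 6 - 3 h$ ($x{\left(h \right)} = - 3 \left(-2 + h\right) = 6 - 3 h$)
$x{\left(-3 \right)} \left(\left(-1\right) 207 - 77\right) + F{\left(6,20 \right)} = \left(6 - -9\right) \left(\left(-1\right) 207 - 77\right) - 4 = \left(6 + 9\right) \left(-207 - 77\right) - 4 = 15 \left(-284\right) - 4 = -4260 - 4 = -4264$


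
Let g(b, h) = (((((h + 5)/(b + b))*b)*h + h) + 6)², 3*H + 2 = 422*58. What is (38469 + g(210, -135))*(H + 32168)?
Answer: 3016053521910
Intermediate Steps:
H = 8158 (H = -⅔ + (422*58)/3 = -⅔ + (⅓)*24476 = -⅔ + 24476/3 = 8158)
g(b, h) = (6 + h + h*(5/2 + h/2))² (g(b, h) = (((((5 + h)/((2*b)))*b)*h + h) + 6)² = (((((5 + h)*(1/(2*b)))*b)*h + h) + 6)² = (((((5 + h)/(2*b))*b)*h + h) + 6)² = (((5/2 + h/2)*h + h) + 6)² = ((h*(5/2 + h/2) + h) + 6)² = ((h + h*(5/2 + h/2)) + 6)² = (6 + h + h*(5/2 + h/2))²)
(38469 + g(210, -135))*(H + 32168) = (38469 + (12 + (-135)² + 7*(-135))²/4)*(8158 + 32168) = (38469 + (12 + 18225 - 945)²/4)*40326 = (38469 + (¼)*17292²)*40326 = (38469 + (¼)*299013264)*40326 = (38469 + 74753316)*40326 = 74791785*40326 = 3016053521910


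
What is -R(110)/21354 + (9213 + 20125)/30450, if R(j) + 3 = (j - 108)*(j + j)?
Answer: 34065389/36123850 ≈ 0.94302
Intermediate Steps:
R(j) = -3 + 2*j*(-108 + j) (R(j) = -3 + (j - 108)*(j + j) = -3 + (-108 + j)*(2*j) = -3 + 2*j*(-108 + j))
-R(110)/21354 + (9213 + 20125)/30450 = -(-3 - 216*110 + 2*110²)/21354 + (9213 + 20125)/30450 = -(-3 - 23760 + 2*12100)*(1/21354) + 29338*(1/30450) = -(-3 - 23760 + 24200)*(1/21354) + 14669/15225 = -1*437*(1/21354) + 14669/15225 = -437*1/21354 + 14669/15225 = -437/21354 + 14669/15225 = 34065389/36123850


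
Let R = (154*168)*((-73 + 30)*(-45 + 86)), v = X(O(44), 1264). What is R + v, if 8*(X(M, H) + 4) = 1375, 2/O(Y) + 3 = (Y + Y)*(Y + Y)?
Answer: -364897345/8 ≈ -4.5612e+7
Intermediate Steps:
O(Y) = 2/(-3 + 4*Y**2) (O(Y) = 2/(-3 + (Y + Y)*(Y + Y)) = 2/(-3 + (2*Y)*(2*Y)) = 2/(-3 + 4*Y**2))
X(M, H) = 1343/8 (X(M, H) = -4 + (1/8)*1375 = -4 + 1375/8 = 1343/8)
v = 1343/8 ≈ 167.88
R = -45612336 (R = 25872*(-43*41) = 25872*(-1763) = -45612336)
R + v = -45612336 + 1343/8 = -364897345/8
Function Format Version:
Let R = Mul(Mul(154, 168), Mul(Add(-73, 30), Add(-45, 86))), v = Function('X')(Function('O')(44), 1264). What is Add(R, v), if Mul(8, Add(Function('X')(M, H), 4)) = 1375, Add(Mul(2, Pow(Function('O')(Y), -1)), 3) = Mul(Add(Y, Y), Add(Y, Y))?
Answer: Rational(-364897345, 8) ≈ -4.5612e+7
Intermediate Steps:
Function('O')(Y) = Mul(2, Pow(Add(-3, Mul(4, Pow(Y, 2))), -1)) (Function('O')(Y) = Mul(2, Pow(Add(-3, Mul(Add(Y, Y), Add(Y, Y))), -1)) = Mul(2, Pow(Add(-3, Mul(Mul(2, Y), Mul(2, Y))), -1)) = Mul(2, Pow(Add(-3, Mul(4, Pow(Y, 2))), -1)))
Function('X')(M, H) = Rational(1343, 8) (Function('X')(M, H) = Add(-4, Mul(Rational(1, 8), 1375)) = Add(-4, Rational(1375, 8)) = Rational(1343, 8))
v = Rational(1343, 8) ≈ 167.88
R = -45612336 (R = Mul(25872, Mul(-43, 41)) = Mul(25872, -1763) = -45612336)
Add(R, v) = Add(-45612336, Rational(1343, 8)) = Rational(-364897345, 8)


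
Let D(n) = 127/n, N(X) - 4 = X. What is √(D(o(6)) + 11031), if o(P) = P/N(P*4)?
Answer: √104613/3 ≈ 107.81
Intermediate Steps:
N(X) = 4 + X
o(P) = P/(4 + 4*P) (o(P) = P/(4 + P*4) = P/(4 + 4*P))
√(D(o(6)) + 11031) = √(127/(((¼)*6/(1 + 6))) + 11031) = √(127/(((¼)*6/7)) + 11031) = √(127/(((¼)*6*(⅐))) + 11031) = √(127/(3/14) + 11031) = √(127*(14/3) + 11031) = √(1778/3 + 11031) = √(34871/3) = √104613/3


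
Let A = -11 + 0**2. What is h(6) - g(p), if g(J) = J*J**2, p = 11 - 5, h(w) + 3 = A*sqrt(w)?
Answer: -219 - 11*sqrt(6) ≈ -245.94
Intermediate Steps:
A = -11 (A = -11 + 0 = -11)
h(w) = -3 - 11*sqrt(w)
p = 6
g(J) = J**3
h(6) - g(p) = (-3 - 11*sqrt(6)) - 1*6**3 = (-3 - 11*sqrt(6)) - 1*216 = (-3 - 11*sqrt(6)) - 216 = -219 - 11*sqrt(6)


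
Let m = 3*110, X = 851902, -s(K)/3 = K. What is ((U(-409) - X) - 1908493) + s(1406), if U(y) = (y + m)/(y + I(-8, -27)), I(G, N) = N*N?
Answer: -884676239/320 ≈ -2.7646e+6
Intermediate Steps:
s(K) = -3*K
I(G, N) = N²
m = 330
U(y) = (330 + y)/(729 + y) (U(y) = (y + 330)/(y + (-27)²) = (330 + y)/(y + 729) = (330 + y)/(729 + y))
((U(-409) - X) - 1908493) + s(1406) = (((330 - 409)/(729 - 409) - 1*851902) - 1908493) - 3*1406 = ((-79/320 - 851902) - 1908493) - 4218 = (-272608719/320 - 1908493) - 4218 = -883326479/320 - 4218 = -884676239/320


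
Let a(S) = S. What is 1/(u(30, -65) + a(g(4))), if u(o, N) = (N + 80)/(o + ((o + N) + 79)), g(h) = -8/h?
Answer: -74/133 ≈ -0.55639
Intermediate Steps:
u(o, N) = (80 + N)/(79 + N + 2*o) (u(o, N) = (80 + N)/(o + ((N + o) + 79)) = (80 + N)/(o + (79 + N + o)) = (80 + N)/(79 + N + 2*o))
1/(u(30, -65) + a(g(4))) = 1/((80 - 65)/(79 - 65 + 2*30) - 8/4) = 1/(15/(79 - 65 + 60) - 8*¼) = 1/(15/74 - 2) = 1/(-133/74) = -74/133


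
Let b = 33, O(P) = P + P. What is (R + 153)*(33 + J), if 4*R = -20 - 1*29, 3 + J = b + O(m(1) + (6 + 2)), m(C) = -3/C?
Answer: 41099/4 ≈ 10275.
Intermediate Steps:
O(P) = 2*P
J = 40 (J = -3 + (33 + 2*(-3/1 + (6 + 2))) = -3 + (33 + 2*(-3*1 + 8)) = -3 + (33 + 2*(-3 + 8)) = -3 + (33 + 2*5) = -3 + (33 + 10) = -3 + 43 = 40)
R = -49/4 (R = (-20 - 1*29)/4 = (-20 - 29)/4 = (¼)*(-49) = -49/4 ≈ -12.250)
(R + 153)*(33 + J) = (-49/4 + 153)*(33 + 40) = (563/4)*73 = 41099/4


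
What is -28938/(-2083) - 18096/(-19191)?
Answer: 197681042/13324951 ≈ 14.835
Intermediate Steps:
-28938/(-2083) - 18096/(-19191) = -28938*(-1/2083) - 18096*(-1/19191) = 28938/2083 + 6032/6397 = 197681042/13324951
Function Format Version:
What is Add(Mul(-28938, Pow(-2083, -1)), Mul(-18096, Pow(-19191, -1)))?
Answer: Rational(197681042, 13324951) ≈ 14.835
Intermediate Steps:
Add(Mul(-28938, Pow(-2083, -1)), Mul(-18096, Pow(-19191, -1))) = Add(Mul(-28938, Rational(-1, 2083)), Mul(-18096, Rational(-1, 19191))) = Add(Rational(28938, 2083), Rational(6032, 6397)) = Rational(197681042, 13324951)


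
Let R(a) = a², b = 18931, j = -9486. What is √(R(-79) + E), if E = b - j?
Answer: √34658 ≈ 186.17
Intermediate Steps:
E = 28417 (E = 18931 - 1*(-9486) = 18931 + 9486 = 28417)
√(R(-79) + E) = √((-79)² + 28417) = √(6241 + 28417) = √34658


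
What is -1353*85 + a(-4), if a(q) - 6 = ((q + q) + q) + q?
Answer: -115015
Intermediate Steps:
a(q) = 6 + 4*q (a(q) = 6 + (((q + q) + q) + q) = 6 + ((2*q + q) + q) = 6 + (3*q + q) = 6 + 4*q)
-1353*85 + a(-4) = -1353*85 + (6 + 4*(-4)) = -115005 + (6 - 16) = -115005 - 10 = -115015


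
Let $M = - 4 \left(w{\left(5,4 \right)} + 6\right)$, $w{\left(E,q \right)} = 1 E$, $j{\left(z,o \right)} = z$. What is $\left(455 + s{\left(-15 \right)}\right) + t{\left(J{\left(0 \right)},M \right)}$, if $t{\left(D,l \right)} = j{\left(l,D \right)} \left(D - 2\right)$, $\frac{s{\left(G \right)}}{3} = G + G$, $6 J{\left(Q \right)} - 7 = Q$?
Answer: $\frac{1205}{3} \approx 401.67$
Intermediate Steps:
$J{\left(Q \right)} = \frac{7}{6} + \frac{Q}{6}$
$w{\left(E,q \right)} = E$
$s{\left(G \right)} = 6 G$ ($s{\left(G \right)} = 3 \left(G + G\right) = 3 \cdot 2 G = 6 G$)
$M = -44$ ($M = - 4 \left(5 + 6\right) = \left(-4\right) 11 = -44$)
$t{\left(D,l \right)} = l \left(-2 + D\right)$ ($t{\left(D,l \right)} = l \left(D - 2\right) = l \left(-2 + D\right)$)
$\left(455 + s{\left(-15 \right)}\right) + t{\left(J{\left(0 \right)},M \right)} = \left(455 + 6 \left(-15\right)\right) - 44 \left(-2 + \left(\frac{7}{6} + \frac{1}{6} \cdot 0\right)\right) = \left(455 - 90\right) - 44 \left(-2 + \left(\frac{7}{6} + 0\right)\right) = 365 - 44 \left(-2 + \frac{7}{6}\right) = 365 - - \frac{110}{3} = 365 + \frac{110}{3} = \frac{1205}{3}$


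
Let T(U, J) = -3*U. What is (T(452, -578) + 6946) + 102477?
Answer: 108067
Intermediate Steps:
(T(452, -578) + 6946) + 102477 = (-3*452 + 6946) + 102477 = (-1356 + 6946) + 102477 = 5590 + 102477 = 108067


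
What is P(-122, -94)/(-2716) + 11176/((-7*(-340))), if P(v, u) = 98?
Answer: 537871/115430 ≈ 4.6597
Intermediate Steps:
P(-122, -94)/(-2716) + 11176/((-7*(-340))) = 98/(-2716) + 11176/((-7*(-340))) = 98*(-1/2716) + 11176/2380 = -7/194 + 11176*(1/2380) = -7/194 + 2794/595 = 537871/115430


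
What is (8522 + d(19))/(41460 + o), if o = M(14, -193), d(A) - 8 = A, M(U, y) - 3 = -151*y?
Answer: 8549/70606 ≈ 0.12108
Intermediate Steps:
M(U, y) = 3 - 151*y
d(A) = 8 + A
o = 29146 (o = 3 - 151*(-193) = 3 + 29143 = 29146)
(8522 + d(19))/(41460 + o) = (8522 + (8 + 19))/(41460 + 29146) = (8522 + 27)/70606 = 8549*(1/70606) = 8549/70606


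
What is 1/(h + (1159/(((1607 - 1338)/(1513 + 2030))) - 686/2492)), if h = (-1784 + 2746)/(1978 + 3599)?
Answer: 20541378/313565994613 ≈ 6.5509e-5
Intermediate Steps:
h = 74/429 (h = 962/5577 = 962*(1/5577) = 74/429 ≈ 0.17249)
1/(h + (1159/(((1607 - 1338)/(1513 + 2030))) - 686/2492)) = 1/(74/429 + (1159/(((1607 - 1338)/(1513 + 2030))) - 686/2492)) = 1/(74/429 + (1159/((269/3543)) - 686*1/2492)) = 1/(74/429 + (1159/((269*(1/3543))) - 49/178)) = 1/(74/429 + (1159/(269/3543) - 49/178)) = 1/(74/429 + (1159*(3543/269) - 49/178)) = 1/(74/429 + (4106337/269 - 49/178)) = 1/(74/429 + 730914805/47882) = 1/(313565994613/20541378) = 20541378/313565994613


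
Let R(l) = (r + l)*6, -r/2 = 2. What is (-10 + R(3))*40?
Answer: -640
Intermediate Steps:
r = -4 (r = -2*2 = -4)
R(l) = -24 + 6*l (R(l) = (-4 + l)*6 = -24 + 6*l)
(-10 + R(3))*40 = (-10 + (-24 + 6*3))*40 = (-10 + (-24 + 18))*40 = (-10 - 6)*40 = -16*40 = -640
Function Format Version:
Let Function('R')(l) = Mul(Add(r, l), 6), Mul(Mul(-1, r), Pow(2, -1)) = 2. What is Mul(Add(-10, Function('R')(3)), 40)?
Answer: -640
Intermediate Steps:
r = -4 (r = Mul(-2, 2) = -4)
Function('R')(l) = Add(-24, Mul(6, l)) (Function('R')(l) = Mul(Add(-4, l), 6) = Add(-24, Mul(6, l)))
Mul(Add(-10, Function('R')(3)), 40) = Mul(Add(-10, Add(-24, Mul(6, 3))), 40) = Mul(Add(-10, Add(-24, 18)), 40) = Mul(Add(-10, -6), 40) = Mul(-16, 40) = -640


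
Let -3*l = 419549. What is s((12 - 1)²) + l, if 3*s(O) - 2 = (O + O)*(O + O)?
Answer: -360983/3 ≈ -1.2033e+5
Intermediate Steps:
l = -419549/3 (l = -⅓*419549 = -419549/3 ≈ -1.3985e+5)
s(O) = ⅔ + 4*O²/3 (s(O) = ⅔ + ((O + O)*(O + O))/3 = ⅔ + ((2*O)*(2*O))/3 = ⅔ + (4*O²)/3 = ⅔ + 4*O²/3)
s((12 - 1)²) + l = (⅔ + 4*((12 - 1)²)²/3) - 419549/3 = (⅔ + 4*(11²)²/3) - 419549/3 = (⅔ + (4/3)*121²) - 419549/3 = (⅔ + (4/3)*14641) - 419549/3 = (⅔ + 58564/3) - 419549/3 = 19522 - 419549/3 = -360983/3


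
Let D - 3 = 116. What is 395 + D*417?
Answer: 50018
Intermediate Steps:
D = 119 (D = 3 + 116 = 119)
395 + D*417 = 395 + 119*417 = 395 + 49623 = 50018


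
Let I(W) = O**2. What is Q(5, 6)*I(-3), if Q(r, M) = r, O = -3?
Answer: 45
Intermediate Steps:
I(W) = 9 (I(W) = (-3)**2 = 9)
Q(5, 6)*I(-3) = 5*9 = 45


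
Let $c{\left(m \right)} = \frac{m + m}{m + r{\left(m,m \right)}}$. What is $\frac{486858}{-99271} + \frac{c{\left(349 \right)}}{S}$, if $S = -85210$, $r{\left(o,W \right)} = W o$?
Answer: $- \frac{7259904880771}{1480304334250} \approx -4.9043$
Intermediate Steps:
$c{\left(m \right)} = \frac{2 m}{m + m^{2}}$ ($c{\left(m \right)} = \frac{m + m}{m + m m} = \frac{2 m}{m + m^{2}}$)
$\frac{486858}{-99271} + \frac{c{\left(349 \right)}}{S} = \frac{486858}{-99271} + \frac{2 \frac{1}{1 + 349}}{-85210} = 486858 \left(- \frac{1}{99271}\right) + \frac{2}{350} \left(- \frac{1}{85210}\right) = - \frac{486858}{99271} + 2 \cdot \frac{1}{350} \left(- \frac{1}{85210}\right) = - \frac{486858}{99271} + \frac{1}{175} \left(- \frac{1}{85210}\right) = - \frac{486858}{99271} - \frac{1}{14911750} = - \frac{7259904880771}{1480304334250}$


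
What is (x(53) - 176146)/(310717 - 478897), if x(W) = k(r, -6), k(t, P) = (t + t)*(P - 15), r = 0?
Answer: 88073/84090 ≈ 1.0474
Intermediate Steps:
k(t, P) = 2*t*(-15 + P) (k(t, P) = (2*t)*(-15 + P) = 2*t*(-15 + P))
x(W) = 0 (x(W) = 2*0*(-15 - 6) = 2*0*(-21) = 0)
(x(53) - 176146)/(310717 - 478897) = (0 - 176146)/(310717 - 478897) = -176146/(-168180) = -176146*(-1/168180) = 88073/84090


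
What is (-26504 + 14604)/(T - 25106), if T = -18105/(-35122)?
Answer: 24585400/51867931 ≈ 0.47400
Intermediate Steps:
T = 1065/2066 (T = -18105*(-1/35122) = 1065/2066 ≈ 0.51549)
(-26504 + 14604)/(T - 25106) = (-26504 + 14604)/(1065/2066 - 25106) = -11900/(-51867931/2066) = -11900*(-2066/51867931) = 24585400/51867931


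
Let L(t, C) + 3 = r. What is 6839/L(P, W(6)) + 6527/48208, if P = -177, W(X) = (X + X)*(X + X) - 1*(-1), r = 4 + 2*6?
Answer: 329779363/626704 ≈ 526.21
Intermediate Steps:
r = 16 (r = 4 + 12 = 16)
W(X) = 1 + 4*X² (W(X) = (2*X)*(2*X) + 1 = 4*X² + 1 = 1 + 4*X²)
L(t, C) = 13 (L(t, C) = -3 + 16 = 13)
6839/L(P, W(6)) + 6527/48208 = 6839/13 + 6527/48208 = 329779363/626704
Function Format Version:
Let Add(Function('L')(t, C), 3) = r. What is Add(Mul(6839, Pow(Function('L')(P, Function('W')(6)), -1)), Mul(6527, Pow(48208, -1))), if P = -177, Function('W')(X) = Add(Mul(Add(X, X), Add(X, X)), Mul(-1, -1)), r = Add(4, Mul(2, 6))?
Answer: Rational(329779363, 626704) ≈ 526.21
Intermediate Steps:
r = 16 (r = Add(4, 12) = 16)
Function('W')(X) = Add(1, Mul(4, Pow(X, 2))) (Function('W')(X) = Add(Mul(Mul(2, X), Mul(2, X)), 1) = Add(Mul(4, Pow(X, 2)), 1) = Add(1, Mul(4, Pow(X, 2))))
Function('L')(t, C) = 13 (Function('L')(t, C) = Add(-3, 16) = 13)
Add(Mul(6839, Pow(Function('L')(P, Function('W')(6)), -1)), Mul(6527, Pow(48208, -1))) = Add(Mul(6839, Pow(13, -1)), Mul(6527, Pow(48208, -1))) = Add(Mul(6839, Rational(1, 13)), Mul(6527, Rational(1, 48208))) = Add(Rational(6839, 13), Rational(6527, 48208)) = Rational(329779363, 626704)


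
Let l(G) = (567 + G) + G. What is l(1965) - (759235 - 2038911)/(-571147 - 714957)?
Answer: 1445582503/321526 ≈ 4496.0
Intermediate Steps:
l(G) = 567 + 2*G
l(1965) - (759235 - 2038911)/(-571147 - 714957) = (567 + 2*1965) - (759235 - 2038911)/(-571147 - 714957) = (567 + 3930) - (-1279676)/(-1286104) = 4497 - (-1279676)*(-1)/1286104 = 4497 - 1*319919/321526 = 4497 - 319919/321526 = 1445582503/321526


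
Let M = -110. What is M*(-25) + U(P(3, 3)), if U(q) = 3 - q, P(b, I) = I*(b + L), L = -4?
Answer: 2756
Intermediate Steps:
P(b, I) = I*(-4 + b) (P(b, I) = I*(b - 4) = I*(-4 + b))
M*(-25) + U(P(3, 3)) = -110*(-25) + (3 - 3*(-4 + 3)) = 2750 + (3 - 3*(-1)) = 2750 + (3 - 1*(-3)) = 2750 + (3 + 3) = 2750 + 6 = 2756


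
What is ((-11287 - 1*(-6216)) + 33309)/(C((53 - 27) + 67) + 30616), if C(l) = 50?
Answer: 14119/15333 ≈ 0.92082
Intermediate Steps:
((-11287 - 1*(-6216)) + 33309)/(C((53 - 27) + 67) + 30616) = ((-11287 - 1*(-6216)) + 33309)/(50 + 30616) = ((-11287 + 6216) + 33309)/30666 = (-5071 + 33309)*(1/30666) = 28238*(1/30666) = 14119/15333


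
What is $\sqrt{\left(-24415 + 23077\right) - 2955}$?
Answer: $9 i \sqrt{53} \approx 65.521 i$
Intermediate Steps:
$\sqrt{\left(-24415 + 23077\right) - 2955} = \sqrt{-1338 - 2955} = \sqrt{-4293} = 9 i \sqrt{53}$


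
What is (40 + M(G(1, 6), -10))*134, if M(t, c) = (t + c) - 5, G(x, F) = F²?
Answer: 8174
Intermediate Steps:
M(t, c) = -5 + c + t (M(t, c) = (c + t) - 5 = -5 + c + t)
(40 + M(G(1, 6), -10))*134 = (40 + (-5 - 10 + 6²))*134 = (40 + (-5 - 10 + 36))*134 = (40 + 21)*134 = 61*134 = 8174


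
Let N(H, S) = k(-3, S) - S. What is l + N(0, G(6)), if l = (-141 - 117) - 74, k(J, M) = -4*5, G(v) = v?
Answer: -358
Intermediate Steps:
k(J, M) = -20
N(H, S) = -20 - S
l = -332 (l = -258 - 74 = -332)
l + N(0, G(6)) = -332 + (-20 - 1*6) = -332 + (-20 - 6) = -332 - 26 = -358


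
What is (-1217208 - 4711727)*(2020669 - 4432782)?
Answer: 14301261189655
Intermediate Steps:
(-1217208 - 4711727)*(2020669 - 4432782) = -5928935*(-2412113) = 14301261189655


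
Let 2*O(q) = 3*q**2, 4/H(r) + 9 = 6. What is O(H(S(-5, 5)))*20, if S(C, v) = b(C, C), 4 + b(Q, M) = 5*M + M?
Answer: 160/3 ≈ 53.333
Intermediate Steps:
b(Q, M) = -4 + 6*M (b(Q, M) = -4 + (5*M + M) = -4 + 6*M)
S(C, v) = -4 + 6*C
H(r) = -4/3 (H(r) = 4/(-9 + 6) = 4/(-3) = 4*(-1/3) = -4/3)
O(q) = 3*q**2/2 (O(q) = (3*q**2)/2 = 3*q**2/2)
O(H(S(-5, 5)))*20 = (3*(-4/3)**2/2)*20 = ((3/2)*(16/9))*20 = (8/3)*20 = 160/3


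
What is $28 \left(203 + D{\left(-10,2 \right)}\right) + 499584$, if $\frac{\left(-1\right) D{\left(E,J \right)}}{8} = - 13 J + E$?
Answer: $513332$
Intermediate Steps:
$D{\left(E,J \right)} = - 8 E + 104 J$ ($D{\left(E,J \right)} = - 8 \left(- 13 J + E\right) = - 8 \left(E - 13 J\right) = - 8 E + 104 J$)
$28 \left(203 + D{\left(-10,2 \right)}\right) + 499584 = 28 \left(203 + \left(\left(-8\right) \left(-10\right) + 104 \cdot 2\right)\right) + 499584 = 28 \left(203 + \left(80 + 208\right)\right) + 499584 = 28 \left(203 + 288\right) + 499584 = 28 \cdot 491 + 499584 = 13748 + 499584 = 513332$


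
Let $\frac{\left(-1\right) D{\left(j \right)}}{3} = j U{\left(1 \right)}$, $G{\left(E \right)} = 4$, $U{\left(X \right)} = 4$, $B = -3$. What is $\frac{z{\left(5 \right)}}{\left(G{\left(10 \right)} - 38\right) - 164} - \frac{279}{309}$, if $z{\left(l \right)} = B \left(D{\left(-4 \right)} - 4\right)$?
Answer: $- \frac{73}{309} \approx -0.23625$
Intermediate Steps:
$D{\left(j \right)} = - 12 j$ ($D{\left(j \right)} = - 3 j 4 = - 3 \cdot 4 j = - 12 j$)
$z{\left(l \right)} = -132$ ($z{\left(l \right)} = - 3 \left(\left(-12\right) \left(-4\right) - 4\right) = - 3 \left(48 - 4\right) = \left(-3\right) 44 = -132$)
$\frac{z{\left(5 \right)}}{\left(G{\left(10 \right)} - 38\right) - 164} - \frac{279}{309} = - \frac{132}{\left(4 - 38\right) - 164} - \frac{279}{309} = - \frac{132}{-34 - 164} - \frac{93}{103} = - \frac{132}{-198} - \frac{93}{103} = \left(-132\right) \left(- \frac{1}{198}\right) - \frac{93}{103} = \frac{2}{3} - \frac{93}{103} = - \frac{73}{309}$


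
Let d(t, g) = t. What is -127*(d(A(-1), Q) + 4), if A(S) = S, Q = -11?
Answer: -381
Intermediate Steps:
-127*(d(A(-1), Q) + 4) = -127*(-1 + 4) = -127*3 = -381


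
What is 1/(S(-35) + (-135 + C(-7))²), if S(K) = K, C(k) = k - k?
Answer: 1/18190 ≈ 5.4975e-5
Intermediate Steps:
C(k) = 0
1/(S(-35) + (-135 + C(-7))²) = 1/(-35 + (-135 + 0)²) = 1/(-35 + (-135)²) = 1/(-35 + 18225) = 1/18190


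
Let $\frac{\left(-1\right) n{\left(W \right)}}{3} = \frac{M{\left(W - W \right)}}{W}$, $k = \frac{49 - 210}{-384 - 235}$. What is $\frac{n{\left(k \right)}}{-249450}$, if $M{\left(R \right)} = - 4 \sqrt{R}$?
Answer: $0$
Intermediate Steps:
$k = \frac{161}{619}$ ($k = - \frac{161}{-619} = \left(-161\right) \left(- \frac{1}{619}\right) = \frac{161}{619} \approx 0.2601$)
$n{\left(W \right)} = 0$ ($n{\left(W \right)} = - 3 \frac{\left(-4\right) \sqrt{W - W}}{W} = - 3 \frac{\left(-4\right) \sqrt{0}}{W} = - 3 \frac{\left(-4\right) 0}{W} = - 3 \frac{0}{W} = \left(-3\right) 0 = 0$)
$\frac{n{\left(k \right)}}{-249450} = \frac{0}{-249450} = 0 \left(- \frac{1}{249450}\right) = 0$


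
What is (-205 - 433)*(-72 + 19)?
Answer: 33814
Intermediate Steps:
(-205 - 433)*(-72 + 19) = -638*(-53) = 33814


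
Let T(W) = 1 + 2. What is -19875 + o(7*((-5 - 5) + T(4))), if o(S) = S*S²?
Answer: -137524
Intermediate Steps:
T(W) = 3
o(S) = S³
-19875 + o(7*((-5 - 5) + T(4))) = -19875 + (7*((-5 - 5) + 3))³ = -19875 + (7*(-10 + 3))³ = -19875 + (7*(-7))³ = -19875 + (-49)³ = -19875 - 117649 = -137524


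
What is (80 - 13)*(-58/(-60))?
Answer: 1943/30 ≈ 64.767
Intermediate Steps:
(80 - 13)*(-58/(-60)) = 67*(-58*(-1/60)) = 67*(29/30) = 1943/30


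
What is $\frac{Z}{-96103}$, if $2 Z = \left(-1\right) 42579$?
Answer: $\frac{42579}{192206} \approx 0.22153$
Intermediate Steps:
$Z = - \frac{42579}{2}$ ($Z = \frac{\left(-1\right) 42579}{2} = \frac{1}{2} \left(-42579\right) = - \frac{42579}{2} \approx -21290.0$)
$\frac{Z}{-96103} = - \frac{42579}{2 \left(-96103\right)} = \left(- \frac{42579}{2}\right) \left(- \frac{1}{96103}\right) = \frac{42579}{192206}$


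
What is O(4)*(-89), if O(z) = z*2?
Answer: -712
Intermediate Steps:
O(z) = 2*z
O(4)*(-89) = (2*4)*(-89) = 8*(-89) = -712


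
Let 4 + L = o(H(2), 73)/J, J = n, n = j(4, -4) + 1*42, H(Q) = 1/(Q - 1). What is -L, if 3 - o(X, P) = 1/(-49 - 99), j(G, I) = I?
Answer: 22051/5624 ≈ 3.9209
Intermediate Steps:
H(Q) = 1/(-1 + Q)
n = 38 (n = -4 + 1*42 = -4 + 42 = 38)
o(X, P) = 445/148 (o(X, P) = 3 - 1/(-49 - 99) = 3 - 1/(-148) = 3 - 1*(-1/148) = 3 + 1/148 = 445/148)
J = 38
L = -22051/5624 (L = -4 + (445/148)/38 = -4 + (445/148)*(1/38) = -4 + 445/5624 = -22051/5624 ≈ -3.9209)
-L = -1*(-22051/5624) = 22051/5624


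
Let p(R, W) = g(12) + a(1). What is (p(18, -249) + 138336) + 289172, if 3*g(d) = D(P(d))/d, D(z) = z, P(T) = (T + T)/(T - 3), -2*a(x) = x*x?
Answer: 23085409/54 ≈ 4.2751e+5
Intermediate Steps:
a(x) = -x²/2 (a(x) = -x*x/2 = -x²/2)
P(T) = 2*T/(-3 + T) (P(T) = (2*T)/(-3 + T) = 2*T/(-3 + T))
g(d) = 2/(3*(-3 + d)) (g(d) = ((2*d/(-3 + d))/d)/3 = (2/(-3 + d))/3 = 2/(3*(-3 + d)))
p(R, W) = -23/54 (p(R, W) = 2/(3*(-3 + 12)) - ½*1² = (⅔)/9 - ½*1 = (⅔)*(⅑) - ½ = 2/27 - ½ = -23/54)
(p(18, -249) + 138336) + 289172 = (-23/54 + 138336) + 289172 = 7470121/54 + 289172 = 23085409/54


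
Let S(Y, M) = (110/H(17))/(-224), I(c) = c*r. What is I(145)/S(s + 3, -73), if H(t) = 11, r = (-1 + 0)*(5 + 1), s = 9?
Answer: 19488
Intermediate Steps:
r = -6 (r = -1*6 = -6)
I(c) = -6*c (I(c) = c*(-6) = -6*c)
S(Y, M) = -5/112 (S(Y, M) = (110/11)/(-224) = (110*(1/11))*(-1/224) = 10*(-1/224) = -5/112)
I(145)/S(s + 3, -73) = (-6*145)/(-5/112) = -870*(-112/5) = 19488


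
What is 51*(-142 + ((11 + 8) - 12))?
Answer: -6885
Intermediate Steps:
51*(-142 + ((11 + 8) - 12)) = 51*(-142 + (19 - 12)) = 51*(-142 + 7) = 51*(-135) = -6885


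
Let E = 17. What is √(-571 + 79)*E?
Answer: 34*I*√123 ≈ 377.08*I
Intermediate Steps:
√(-571 + 79)*E = √(-571 + 79)*17 = √(-492)*17 = (2*I*√123)*17 = 34*I*√123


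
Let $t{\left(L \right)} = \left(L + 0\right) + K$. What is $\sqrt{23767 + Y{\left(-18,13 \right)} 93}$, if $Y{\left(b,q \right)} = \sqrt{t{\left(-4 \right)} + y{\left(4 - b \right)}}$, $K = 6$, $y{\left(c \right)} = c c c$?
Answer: $\sqrt{23767 + 465 \sqrt{426}} \approx 182.66$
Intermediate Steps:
$y{\left(c \right)} = c^{3}$ ($y{\left(c \right)} = c^{2} c = c^{3}$)
$t{\left(L \right)} = 6 + L$ ($t{\left(L \right)} = \left(L + 0\right) + 6 = L + 6 = 6 + L$)
$Y{\left(b,q \right)} = \sqrt{2 + \left(4 - b\right)^{3}}$ ($Y{\left(b,q \right)} = \sqrt{\left(6 - 4\right) + \left(4 - b\right)^{3}} = \sqrt{2 + \left(4 - b\right)^{3}}$)
$\sqrt{23767 + Y{\left(-18,13 \right)} 93} = \sqrt{23767 + \sqrt{2 - \left(-4 - 18\right)^{3}} \cdot 93} = \sqrt{23767 + \sqrt{2 - \left(-22\right)^{3}} \cdot 93} = \sqrt{23767 + \sqrt{2 - -10648} \cdot 93} = \sqrt{23767 + \sqrt{2 + 10648} \cdot 93} = \sqrt{23767 + \sqrt{10650} \cdot 93} = \sqrt{23767 + 5 \sqrt{426} \cdot 93} = \sqrt{23767 + 465 \sqrt{426}}$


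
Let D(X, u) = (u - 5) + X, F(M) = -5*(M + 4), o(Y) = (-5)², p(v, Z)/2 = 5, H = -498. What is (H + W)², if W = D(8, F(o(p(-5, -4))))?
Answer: 409600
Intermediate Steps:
p(v, Z) = 10 (p(v, Z) = 2*5 = 10)
o(Y) = 25
F(M) = -20 - 5*M (F(M) = -5*(4 + M) = -20 - 5*M)
D(X, u) = -5 + X + u (D(X, u) = (-5 + u) + X = -5 + X + u)
W = -142 (W = -5 + 8 + (-20 - 5*25) = -5 + 8 + (-20 - 125) = -5 + 8 - 145 = -142)
(H + W)² = (-498 - 142)² = (-640)² = 409600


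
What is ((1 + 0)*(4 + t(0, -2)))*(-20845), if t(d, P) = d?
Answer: -83380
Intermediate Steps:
((1 + 0)*(4 + t(0, -2)))*(-20845) = ((1 + 0)*(4 + 0))*(-20845) = (1*4)*(-20845) = 4*(-20845) = -83380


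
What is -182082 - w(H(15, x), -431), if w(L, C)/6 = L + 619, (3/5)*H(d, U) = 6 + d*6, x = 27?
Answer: -186756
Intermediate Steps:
H(d, U) = 10 + 10*d (H(d, U) = 5*(6 + d*6)/3 = 5*(6 + 6*d)/3 = 10 + 10*d)
w(L, C) = 3714 + 6*L (w(L, C) = 6*(L + 619) = 6*(619 + L) = 3714 + 6*L)
-182082 - w(H(15, x), -431) = -182082 - (3714 + 6*(10 + 10*15)) = -182082 - (3714 + 6*(10 + 150)) = -182082 - (3714 + 6*160) = -182082 - (3714 + 960) = -182082 - 1*4674 = -182082 - 4674 = -186756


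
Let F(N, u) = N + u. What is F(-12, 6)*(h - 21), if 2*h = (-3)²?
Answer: 99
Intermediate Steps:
h = 9/2 (h = (½)*(-3)² = (½)*9 = 9/2 ≈ 4.5000)
F(-12, 6)*(h - 21) = (-12 + 6)*(9/2 - 21) = -6*(-33/2) = 99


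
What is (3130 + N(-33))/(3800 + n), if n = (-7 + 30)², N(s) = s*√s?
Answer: 3130/4329 - 11*I*√33/1443 ≈ 0.72303 - 0.043791*I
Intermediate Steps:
N(s) = s^(3/2)
n = 529 (n = 23² = 529)
(3130 + N(-33))/(3800 + n) = (3130 + (-33)^(3/2))/(3800 + 529) = (3130 - 33*I*√33)/4329 = (3130 - 33*I*√33)*(1/4329) = 3130/4329 - 11*I*√33/1443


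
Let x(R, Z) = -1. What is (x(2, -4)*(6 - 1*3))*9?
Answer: -27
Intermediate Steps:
(x(2, -4)*(6 - 1*3))*9 = -(6 - 1*3)*9 = -(6 - 3)*9 = -1*3*9 = -3*9 = -27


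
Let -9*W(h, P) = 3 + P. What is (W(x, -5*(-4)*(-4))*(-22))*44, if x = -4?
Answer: -74536/9 ≈ -8281.8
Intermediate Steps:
W(h, P) = -⅓ - P/9 (W(h, P) = -(3 + P)/9 = -⅓ - P/9)
(W(x, -5*(-4)*(-4))*(-22))*44 = ((-⅓ - (-5*(-4))*(-4)/9)*(-22))*44 = ((-⅓ - 20*(-4)/9)*(-22))*44 = ((-⅓ - ⅑*(-80))*(-22))*44 = ((-⅓ + 80/9)*(-22))*44 = ((77/9)*(-22))*44 = -1694/9*44 = -74536/9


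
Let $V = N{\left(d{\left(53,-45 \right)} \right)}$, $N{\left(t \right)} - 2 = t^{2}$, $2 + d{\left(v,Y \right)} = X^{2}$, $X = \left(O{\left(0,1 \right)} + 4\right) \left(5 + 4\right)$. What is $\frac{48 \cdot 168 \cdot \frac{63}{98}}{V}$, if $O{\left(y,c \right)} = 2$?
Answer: $\frac{864}{1415233} \approx 0.0006105$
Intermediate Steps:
$X = 54$ ($X = \left(2 + 4\right) \left(5 + 4\right) = 6 \cdot 9 = 54$)
$d{\left(v,Y \right)} = 2914$ ($d{\left(v,Y \right)} = -2 + 54^{2} = -2 + 2916 = 2914$)
$N{\left(t \right)} = 2 + t^{2}$
$V = 8491398$ ($V = 2 + 2914^{2} = 2 + 8491396 = 8491398$)
$\frac{48 \cdot 168 \cdot \frac{63}{98}}{V} = \frac{48 \cdot 168 \cdot \frac{63}{98}}{8491398} = 8064 \cdot 63 \cdot \frac{1}{98} \cdot \frac{1}{8491398} = 8064 \cdot \frac{9}{14} \cdot \frac{1}{8491398} = 5184 \cdot \frac{1}{8491398} = \frac{864}{1415233}$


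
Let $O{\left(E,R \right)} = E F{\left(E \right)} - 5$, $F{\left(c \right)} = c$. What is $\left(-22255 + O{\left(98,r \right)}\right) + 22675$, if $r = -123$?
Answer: $10019$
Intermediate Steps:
$O{\left(E,R \right)} = -5 + E^{2}$ ($O{\left(E,R \right)} = E E - 5 = E^{2} - 5 = -5 + E^{2}$)
$\left(-22255 + O{\left(98,r \right)}\right) + 22675 = \left(-22255 - \left(5 - 98^{2}\right)\right) + 22675 = \left(-22255 + \left(-5 + 9604\right)\right) + 22675 = \left(-22255 + 9599\right) + 22675 = -12656 + 22675 = 10019$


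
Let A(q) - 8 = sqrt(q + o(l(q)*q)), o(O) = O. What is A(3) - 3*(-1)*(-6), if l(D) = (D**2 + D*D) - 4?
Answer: -10 + 3*sqrt(5) ≈ -3.2918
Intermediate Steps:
l(D) = -4 + 2*D**2 (l(D) = (D**2 + D**2) - 4 = 2*D**2 - 4 = -4 + 2*D**2)
A(q) = 8 + sqrt(q + q*(-4 + 2*q**2)) (A(q) = 8 + sqrt(q + (-4 + 2*q**2)*q) = 8 + sqrt(q + q*(-4 + 2*q**2)))
A(3) - 3*(-1)*(-6) = (8 + sqrt(3*(-3 + 2*3**2))) - 3*(-1)*(-6) = (8 + sqrt(3*(-3 + 2*9))) + 3*(-6) = (8 + sqrt(3*(-3 + 18))) - 18 = (8 + sqrt(3*15)) - 18 = (8 + sqrt(45)) - 18 = (8 + 3*sqrt(5)) - 18 = -10 + 3*sqrt(5)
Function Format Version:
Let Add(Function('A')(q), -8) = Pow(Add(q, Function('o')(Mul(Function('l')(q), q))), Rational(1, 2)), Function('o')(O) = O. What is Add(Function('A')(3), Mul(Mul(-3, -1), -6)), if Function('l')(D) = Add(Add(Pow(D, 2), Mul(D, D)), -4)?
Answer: Add(-10, Mul(3, Pow(5, Rational(1, 2)))) ≈ -3.2918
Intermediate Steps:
Function('l')(D) = Add(-4, Mul(2, Pow(D, 2))) (Function('l')(D) = Add(Add(Pow(D, 2), Pow(D, 2)), -4) = Add(Mul(2, Pow(D, 2)), -4) = Add(-4, Mul(2, Pow(D, 2))))
Function('A')(q) = Add(8, Pow(Add(q, Mul(q, Add(-4, Mul(2, Pow(q, 2))))), Rational(1, 2))) (Function('A')(q) = Add(8, Pow(Add(q, Mul(Add(-4, Mul(2, Pow(q, 2))), q)), Rational(1, 2))) = Add(8, Pow(Add(q, Mul(q, Add(-4, Mul(2, Pow(q, 2))))), Rational(1, 2))))
Add(Function('A')(3), Mul(Mul(-3, -1), -6)) = Add(Add(8, Pow(Mul(3, Add(-3, Mul(2, Pow(3, 2)))), Rational(1, 2))), Mul(Mul(-3, -1), -6)) = Add(Add(8, Pow(Mul(3, Add(-3, Mul(2, 9))), Rational(1, 2))), Mul(3, -6)) = Add(Add(8, Pow(Mul(3, Add(-3, 18)), Rational(1, 2))), -18) = Add(Add(8, Pow(Mul(3, 15), Rational(1, 2))), -18) = Add(Add(8, Pow(45, Rational(1, 2))), -18) = Add(Add(8, Mul(3, Pow(5, Rational(1, 2)))), -18) = Add(-10, Mul(3, Pow(5, Rational(1, 2))))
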